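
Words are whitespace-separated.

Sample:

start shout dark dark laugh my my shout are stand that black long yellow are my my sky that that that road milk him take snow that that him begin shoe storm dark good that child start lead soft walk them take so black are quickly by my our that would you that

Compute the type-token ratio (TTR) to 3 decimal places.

N = 53 tokens, V = 32 types.
TTR = V / N = 32 / 53 = 0.604

0.604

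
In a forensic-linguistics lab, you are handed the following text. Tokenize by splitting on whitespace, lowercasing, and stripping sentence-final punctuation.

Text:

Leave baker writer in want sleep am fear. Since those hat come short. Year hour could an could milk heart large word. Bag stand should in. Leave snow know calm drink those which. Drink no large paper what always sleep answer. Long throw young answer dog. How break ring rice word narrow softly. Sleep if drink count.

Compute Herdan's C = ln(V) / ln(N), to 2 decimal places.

0.95

N = 57, V = 46.
ln(V) = 3.828641, ln(N) = 4.043051
C = 3.828641 / 4.043051 = 0.95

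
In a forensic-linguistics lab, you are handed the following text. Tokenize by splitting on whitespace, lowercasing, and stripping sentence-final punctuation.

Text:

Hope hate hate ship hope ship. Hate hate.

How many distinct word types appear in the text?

3

Distinct types: {hate, hope, ship}
V = 3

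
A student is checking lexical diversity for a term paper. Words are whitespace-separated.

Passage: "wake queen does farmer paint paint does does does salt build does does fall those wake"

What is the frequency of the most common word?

6

Frequencies: does:6, wake:2, paint:2, queen:1, farmer:1, salt:1, build:1, fall:1, those:1
Most common: 'does' with frequency 6.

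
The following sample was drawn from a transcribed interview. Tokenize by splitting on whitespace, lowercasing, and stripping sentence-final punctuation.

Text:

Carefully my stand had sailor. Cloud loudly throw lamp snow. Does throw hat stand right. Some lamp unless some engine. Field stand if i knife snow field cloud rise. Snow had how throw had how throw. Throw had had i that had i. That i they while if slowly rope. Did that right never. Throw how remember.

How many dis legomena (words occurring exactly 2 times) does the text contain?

Frequencies: had:6, throw:6, i:4, stand:3, snow:3, how:3, that:3, cloud:2, lamp:2, right:2, some:2, field:2, if:2, carefully:1, my:1, sailor:1, loudly:1, does:1, hat:1, unless:1, … (10 more, each freq 1)
Words with frequency 2: cloud, field, if, lamp, right, some

6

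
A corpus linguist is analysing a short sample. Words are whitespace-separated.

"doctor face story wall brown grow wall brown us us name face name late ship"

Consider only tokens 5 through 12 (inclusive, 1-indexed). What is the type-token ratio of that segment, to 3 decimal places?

0.750

Segment tokens 5–12: brown, grow, wall, brown, us, us, name, face
Segment N = 8, segment V = 6.
TTR = 6 / 8 = 0.750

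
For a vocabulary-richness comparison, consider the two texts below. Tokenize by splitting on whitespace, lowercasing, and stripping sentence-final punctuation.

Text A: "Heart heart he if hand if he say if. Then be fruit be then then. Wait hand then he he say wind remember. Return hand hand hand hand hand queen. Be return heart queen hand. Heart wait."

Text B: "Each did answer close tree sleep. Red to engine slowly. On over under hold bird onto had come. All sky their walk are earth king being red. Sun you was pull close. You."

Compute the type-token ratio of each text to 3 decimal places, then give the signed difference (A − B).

TTR(A) = 13/37 = 0.351
TTR(B) = 30/33 = 0.909
Difference = 0.351 − 0.909 = -0.558

-0.558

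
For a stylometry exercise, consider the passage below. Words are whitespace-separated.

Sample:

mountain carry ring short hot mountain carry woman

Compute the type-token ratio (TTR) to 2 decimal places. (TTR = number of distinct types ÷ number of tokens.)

N = 8 tokens, V = 6 types.
TTR = V / N = 6 / 8 = 0.75

0.75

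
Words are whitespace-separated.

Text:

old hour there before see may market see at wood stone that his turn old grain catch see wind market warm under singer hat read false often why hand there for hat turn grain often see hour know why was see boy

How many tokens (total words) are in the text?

Tokens: old, hour, there, before, see, may, market, see, at, wood, stone, that, his, turn, old, grain, catch, see, wind, market, warm, under, singer, hat, read, false, often, why, hand, there, for, hat, turn, grain, often, see, hour, know, why, was, see, boy
N = 42

42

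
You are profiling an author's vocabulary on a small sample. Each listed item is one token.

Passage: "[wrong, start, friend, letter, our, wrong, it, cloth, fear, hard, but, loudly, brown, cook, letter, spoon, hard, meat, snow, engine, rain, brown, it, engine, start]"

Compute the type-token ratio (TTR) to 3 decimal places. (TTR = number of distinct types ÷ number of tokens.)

N = 25 tokens, V = 18 types.
TTR = V / N = 18 / 25 = 0.720

0.720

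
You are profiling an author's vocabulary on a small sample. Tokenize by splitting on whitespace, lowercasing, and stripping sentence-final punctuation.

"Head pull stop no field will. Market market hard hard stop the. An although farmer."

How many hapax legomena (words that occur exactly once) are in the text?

9

Frequencies: stop:2, market:2, hard:2, head:1, pull:1, no:1, field:1, will:1, the:1, an:1, although:1, farmer:1
Hapax (freq=1): although, an, farmer, field, head, no, pull, the, will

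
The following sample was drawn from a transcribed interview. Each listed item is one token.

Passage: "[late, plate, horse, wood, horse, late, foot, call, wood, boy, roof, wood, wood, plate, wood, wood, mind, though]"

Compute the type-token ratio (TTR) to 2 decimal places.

N = 18 tokens, V = 10 types.
TTR = V / N = 10 / 18 = 0.56

0.56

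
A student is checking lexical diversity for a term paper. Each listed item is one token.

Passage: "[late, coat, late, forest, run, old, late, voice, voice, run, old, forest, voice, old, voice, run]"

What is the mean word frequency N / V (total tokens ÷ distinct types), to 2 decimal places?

2.67

N = 16 tokens, V = 6 types.
Mean frequency = N / V = 16 / 6 = 2.67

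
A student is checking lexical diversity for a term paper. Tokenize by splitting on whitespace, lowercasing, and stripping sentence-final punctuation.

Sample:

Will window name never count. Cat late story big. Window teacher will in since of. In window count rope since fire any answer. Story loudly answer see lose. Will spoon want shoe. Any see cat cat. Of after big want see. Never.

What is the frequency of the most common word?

Frequencies: will:3, window:3, cat:3, see:3, never:2, count:2, story:2, big:2, in:2, since:2, of:2, any:2, answer:2, want:2, name:1, late:1, teacher:1, rope:1, fire:1, loudly:1, … (4 more, each freq 1)
Most common: 'will' with frequency 3.

3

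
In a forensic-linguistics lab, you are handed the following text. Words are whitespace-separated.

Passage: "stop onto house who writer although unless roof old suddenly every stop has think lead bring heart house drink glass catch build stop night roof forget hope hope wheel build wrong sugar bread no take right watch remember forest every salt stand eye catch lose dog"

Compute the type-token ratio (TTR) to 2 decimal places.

N = 46 tokens, V = 38 types.
TTR = V / N = 38 / 46 = 0.83

0.83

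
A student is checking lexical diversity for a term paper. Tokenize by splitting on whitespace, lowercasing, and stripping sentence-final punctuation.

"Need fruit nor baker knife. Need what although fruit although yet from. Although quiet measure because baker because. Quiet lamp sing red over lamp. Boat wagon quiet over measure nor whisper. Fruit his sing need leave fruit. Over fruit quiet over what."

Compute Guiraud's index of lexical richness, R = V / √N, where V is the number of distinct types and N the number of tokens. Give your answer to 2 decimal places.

N = 42, V = 21.
√N = 6.480741
R = 21 / 6.480741 = 3.24

3.24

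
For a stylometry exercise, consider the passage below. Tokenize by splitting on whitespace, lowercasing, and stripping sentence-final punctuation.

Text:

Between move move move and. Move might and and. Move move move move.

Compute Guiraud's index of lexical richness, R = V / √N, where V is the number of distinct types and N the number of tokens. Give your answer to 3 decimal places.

N = 13, V = 4.
√N = 3.605551
R = 4 / 3.605551 = 1.109

1.109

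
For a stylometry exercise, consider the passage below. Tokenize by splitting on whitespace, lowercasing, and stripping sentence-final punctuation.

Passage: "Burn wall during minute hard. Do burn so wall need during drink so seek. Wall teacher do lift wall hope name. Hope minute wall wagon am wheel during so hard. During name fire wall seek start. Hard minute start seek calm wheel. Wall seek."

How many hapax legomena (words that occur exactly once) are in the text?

Frequencies: wall:7, during:4, seek:4, minute:3, hard:3, so:3, burn:2, do:2, hope:2, name:2, wheel:2, start:2, need:1, drink:1, teacher:1, lift:1, wagon:1, am:1, fire:1, calm:1
Hapax (freq=1): am, calm, drink, fire, lift, need, teacher, wagon

8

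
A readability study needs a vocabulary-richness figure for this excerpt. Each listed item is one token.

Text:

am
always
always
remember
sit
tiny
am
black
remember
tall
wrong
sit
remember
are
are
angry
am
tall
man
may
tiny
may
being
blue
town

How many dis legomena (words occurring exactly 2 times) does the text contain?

Frequencies: am:3, remember:3, always:2, sit:2, tiny:2, tall:2, are:2, may:2, black:1, wrong:1, angry:1, man:1, being:1, blue:1, town:1
Words with frequency 2: always, are, may, sit, tall, tiny

6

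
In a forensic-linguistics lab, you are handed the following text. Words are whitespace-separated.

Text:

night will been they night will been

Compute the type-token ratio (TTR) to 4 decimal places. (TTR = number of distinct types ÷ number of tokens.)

0.5714

N = 7 tokens, V = 4 types.
TTR = V / N = 4 / 7 = 0.5714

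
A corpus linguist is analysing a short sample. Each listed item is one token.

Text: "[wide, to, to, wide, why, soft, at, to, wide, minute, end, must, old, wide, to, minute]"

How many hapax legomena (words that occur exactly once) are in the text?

Frequencies: wide:4, to:4, minute:2, why:1, soft:1, at:1, end:1, must:1, old:1
Hapax (freq=1): at, end, must, old, soft, why

6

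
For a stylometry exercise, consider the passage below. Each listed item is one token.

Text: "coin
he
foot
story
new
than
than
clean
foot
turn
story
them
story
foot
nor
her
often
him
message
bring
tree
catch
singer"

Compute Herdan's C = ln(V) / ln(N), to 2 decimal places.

0.92

N = 23, V = 18.
ln(V) = 2.890372, ln(N) = 3.135494
C = 2.890372 / 3.135494 = 0.92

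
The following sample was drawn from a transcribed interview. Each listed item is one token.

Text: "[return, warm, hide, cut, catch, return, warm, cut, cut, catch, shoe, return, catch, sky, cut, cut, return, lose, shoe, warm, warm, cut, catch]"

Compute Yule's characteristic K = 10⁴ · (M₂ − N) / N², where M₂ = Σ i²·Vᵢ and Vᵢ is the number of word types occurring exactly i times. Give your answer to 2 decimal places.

1285.44

Frequencies: cut:6, return:4, warm:4, catch:4, shoe:2, hide:1, sky:1, lose:1
N = 23. Frequency spectrum: V_1=3, V_2=1, V_4=3, V_6=1
M₂ = 1²·3 + 2²·1 + 4²·3 + 6²·1 = 91
K = 10000 × (91 − 23) / 23² = 1285.44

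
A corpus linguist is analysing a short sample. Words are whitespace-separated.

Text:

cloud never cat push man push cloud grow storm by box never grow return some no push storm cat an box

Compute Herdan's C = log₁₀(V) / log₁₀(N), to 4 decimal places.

0.8425

N = 21, V = 13.
log₁₀(V) = 1.113943, log₁₀(N) = 1.322219
C = 1.113943 / 1.322219 = 0.8425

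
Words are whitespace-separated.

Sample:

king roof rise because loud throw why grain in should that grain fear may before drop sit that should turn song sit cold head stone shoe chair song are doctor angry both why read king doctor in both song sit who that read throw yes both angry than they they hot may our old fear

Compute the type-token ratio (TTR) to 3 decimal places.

0.636

N = 55 tokens, V = 35 types.
TTR = V / N = 35 / 55 = 0.636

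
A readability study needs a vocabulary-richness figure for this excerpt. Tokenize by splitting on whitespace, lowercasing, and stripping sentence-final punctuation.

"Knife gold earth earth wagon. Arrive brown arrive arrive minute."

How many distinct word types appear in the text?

7

Distinct types: {arrive, brown, earth, gold, knife, minute, wagon}
V = 7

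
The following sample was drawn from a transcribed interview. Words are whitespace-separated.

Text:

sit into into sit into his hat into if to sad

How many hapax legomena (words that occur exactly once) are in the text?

Frequencies: into:4, sit:2, his:1, hat:1, if:1, to:1, sad:1
Hapax (freq=1): hat, his, if, sad, to

5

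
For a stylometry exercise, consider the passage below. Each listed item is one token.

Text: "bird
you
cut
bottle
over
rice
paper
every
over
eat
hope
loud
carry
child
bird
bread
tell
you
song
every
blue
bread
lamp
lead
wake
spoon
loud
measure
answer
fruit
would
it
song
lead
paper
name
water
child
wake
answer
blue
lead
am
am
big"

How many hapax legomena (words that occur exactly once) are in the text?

16

Frequencies: lead:3, bird:2, you:2, over:2, paper:2, every:2, loud:2, child:2, bread:2, song:2, blue:2, wake:2, answer:2, am:2, cut:1, bottle:1, rice:1, eat:1, hope:1, carry:1, … (10 more, each freq 1)
Hapax (freq=1): big, bottle, carry, cut, eat, fruit, hope, it, lamp, measure, name, rice, spoon, tell, water, would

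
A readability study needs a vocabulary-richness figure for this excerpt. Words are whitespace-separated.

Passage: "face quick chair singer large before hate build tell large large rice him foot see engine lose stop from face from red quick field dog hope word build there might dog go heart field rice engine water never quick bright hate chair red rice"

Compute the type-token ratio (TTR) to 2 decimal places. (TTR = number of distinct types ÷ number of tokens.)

N = 44 tokens, V = 29 types.
TTR = V / N = 29 / 44 = 0.66

0.66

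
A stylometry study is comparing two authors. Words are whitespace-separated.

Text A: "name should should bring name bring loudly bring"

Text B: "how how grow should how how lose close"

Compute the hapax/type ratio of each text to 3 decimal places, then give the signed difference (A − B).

-0.550

A: hapax=1, V=4, ratio=0.250
B: hapax=4, V=5, ratio=0.800
Difference = 0.250 − 0.800 = -0.550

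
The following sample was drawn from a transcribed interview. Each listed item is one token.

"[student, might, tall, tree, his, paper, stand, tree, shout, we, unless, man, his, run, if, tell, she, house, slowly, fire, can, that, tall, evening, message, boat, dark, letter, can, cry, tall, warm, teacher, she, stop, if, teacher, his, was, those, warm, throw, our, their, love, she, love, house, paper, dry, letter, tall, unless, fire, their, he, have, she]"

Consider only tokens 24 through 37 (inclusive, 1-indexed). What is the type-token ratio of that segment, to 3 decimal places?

0.929

Segment tokens 24–37: evening, message, boat, dark, letter, can, cry, tall, warm, teacher, she, stop, if, teacher
Segment N = 14, segment V = 13.
TTR = 13 / 14 = 0.929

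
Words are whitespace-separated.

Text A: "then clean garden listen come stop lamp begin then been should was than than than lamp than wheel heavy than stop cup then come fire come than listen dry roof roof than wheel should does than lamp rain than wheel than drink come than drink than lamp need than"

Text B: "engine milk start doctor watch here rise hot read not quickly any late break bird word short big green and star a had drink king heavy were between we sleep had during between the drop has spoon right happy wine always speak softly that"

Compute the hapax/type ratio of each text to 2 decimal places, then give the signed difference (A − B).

-0.40

A: hapax=12, V=22, ratio=0.55
B: hapax=40, V=42, ratio=0.95
Difference = 0.55 − 0.95 = -0.40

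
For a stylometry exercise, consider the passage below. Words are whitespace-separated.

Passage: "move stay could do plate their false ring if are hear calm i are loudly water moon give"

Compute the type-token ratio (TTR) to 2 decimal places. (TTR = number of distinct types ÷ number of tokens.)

N = 18 tokens, V = 17 types.
TTR = V / N = 17 / 18 = 0.94

0.94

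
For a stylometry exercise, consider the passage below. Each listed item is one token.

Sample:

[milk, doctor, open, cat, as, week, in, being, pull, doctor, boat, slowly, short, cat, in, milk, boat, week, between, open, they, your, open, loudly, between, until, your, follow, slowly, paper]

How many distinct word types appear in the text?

Distinct types: {as, being, between, boat, cat, doctor, follow, in, loudly, milk, open, paper, pull, short, slowly, they, until, week, your}
V = 19

19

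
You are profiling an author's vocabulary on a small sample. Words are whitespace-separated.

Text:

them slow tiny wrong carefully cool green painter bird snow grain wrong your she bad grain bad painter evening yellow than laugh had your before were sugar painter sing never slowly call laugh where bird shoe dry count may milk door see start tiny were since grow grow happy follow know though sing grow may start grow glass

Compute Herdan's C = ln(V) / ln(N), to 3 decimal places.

N = 58, V = 42.
ln(V) = 3.737670, ln(N) = 4.060443
C = 3.737670 / 4.060443 = 0.921

0.921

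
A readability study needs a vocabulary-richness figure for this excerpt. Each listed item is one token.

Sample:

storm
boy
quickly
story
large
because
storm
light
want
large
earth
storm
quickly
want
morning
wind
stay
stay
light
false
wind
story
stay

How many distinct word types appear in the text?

Distinct types: {because, boy, earth, false, large, light, morning, quickly, stay, storm, story, want, wind}
V = 13

13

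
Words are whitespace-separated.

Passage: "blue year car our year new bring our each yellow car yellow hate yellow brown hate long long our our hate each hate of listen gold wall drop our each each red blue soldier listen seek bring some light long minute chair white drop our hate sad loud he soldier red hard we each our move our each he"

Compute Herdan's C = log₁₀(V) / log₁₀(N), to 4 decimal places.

N = 59, V = 30.
log₁₀(V) = 1.477121, log₁₀(N) = 1.770852
C = 1.477121 / 1.770852 = 0.8341

0.8341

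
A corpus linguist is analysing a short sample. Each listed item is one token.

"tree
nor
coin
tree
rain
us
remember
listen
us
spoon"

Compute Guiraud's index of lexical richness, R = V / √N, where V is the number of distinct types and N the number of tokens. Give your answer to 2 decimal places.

2.53

N = 10, V = 8.
√N = 3.162278
R = 8 / 3.162278 = 2.53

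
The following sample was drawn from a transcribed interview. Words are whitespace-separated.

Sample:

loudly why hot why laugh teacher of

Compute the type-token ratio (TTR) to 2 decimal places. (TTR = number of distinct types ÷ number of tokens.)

0.86

N = 7 tokens, V = 6 types.
TTR = V / N = 6 / 7 = 0.86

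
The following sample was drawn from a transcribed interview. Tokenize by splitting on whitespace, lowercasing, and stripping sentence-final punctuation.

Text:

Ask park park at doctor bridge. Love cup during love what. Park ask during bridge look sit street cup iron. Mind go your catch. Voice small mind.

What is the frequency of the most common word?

Frequencies: park:3, ask:2, bridge:2, love:2, cup:2, during:2, mind:2, at:1, doctor:1, what:1, look:1, sit:1, street:1, iron:1, go:1, your:1, catch:1, voice:1, small:1
Most common: 'park' with frequency 3.

3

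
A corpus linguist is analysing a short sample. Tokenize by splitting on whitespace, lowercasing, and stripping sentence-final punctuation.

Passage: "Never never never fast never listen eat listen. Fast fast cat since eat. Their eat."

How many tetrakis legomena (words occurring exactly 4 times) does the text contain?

1

Frequencies: never:4, fast:3, eat:3, listen:2, cat:1, since:1, their:1
Words with frequency 4: never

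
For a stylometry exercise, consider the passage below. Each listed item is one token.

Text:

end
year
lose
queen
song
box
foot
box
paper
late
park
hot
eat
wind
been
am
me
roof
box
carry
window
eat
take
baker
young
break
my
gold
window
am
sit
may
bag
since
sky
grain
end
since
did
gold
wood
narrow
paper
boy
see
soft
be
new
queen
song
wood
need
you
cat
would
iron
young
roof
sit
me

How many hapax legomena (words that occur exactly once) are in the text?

Frequencies: box:3, end:2, queen:2, song:2, paper:2, eat:2, am:2, me:2, roof:2, window:2, young:2, gold:2, sit:2, since:2, wood:2, year:1, lose:1, foot:1, late:1, park:1, … (24 more, each freq 1)
Hapax (freq=1): bag, baker, be, been, boy, break, carry, cat, did, foot, grain, hot, iron, late, lose, may, my, narrow, need, new, park, see, sky, soft, take, wind, would, year, you

29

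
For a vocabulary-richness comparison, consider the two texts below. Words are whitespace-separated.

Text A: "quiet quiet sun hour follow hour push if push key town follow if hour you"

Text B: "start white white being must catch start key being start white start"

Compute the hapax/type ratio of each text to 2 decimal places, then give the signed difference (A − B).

A: hapax=4, V=9, ratio=0.44
B: hapax=3, V=6, ratio=0.50
Difference = 0.44 − 0.50 = -0.06

-0.06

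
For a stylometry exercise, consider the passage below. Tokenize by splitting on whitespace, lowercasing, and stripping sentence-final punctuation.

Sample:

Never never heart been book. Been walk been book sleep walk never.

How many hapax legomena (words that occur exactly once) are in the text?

Frequencies: never:3, been:3, book:2, walk:2, heart:1, sleep:1
Hapax (freq=1): heart, sleep

2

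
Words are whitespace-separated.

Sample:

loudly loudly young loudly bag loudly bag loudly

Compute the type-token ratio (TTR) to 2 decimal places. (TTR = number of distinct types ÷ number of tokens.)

0.38

N = 8 tokens, V = 3 types.
TTR = V / N = 3 / 8 = 0.38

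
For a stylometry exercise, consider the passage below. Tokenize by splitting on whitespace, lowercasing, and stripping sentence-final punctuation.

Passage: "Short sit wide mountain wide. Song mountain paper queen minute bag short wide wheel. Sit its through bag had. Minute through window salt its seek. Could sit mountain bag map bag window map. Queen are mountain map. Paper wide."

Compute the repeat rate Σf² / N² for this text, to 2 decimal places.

Frequencies: wide:4, mountain:4, bag:4, sit:3, map:3, short:2, paper:2, queen:2, minute:2, its:2, through:2, window:2, song:1, wheel:1, had:1, salt:1, seek:1, could:1, are:1
Σf² = 101; N² = 1521
Repeat rate = 101 / 1521 = 0.07

0.07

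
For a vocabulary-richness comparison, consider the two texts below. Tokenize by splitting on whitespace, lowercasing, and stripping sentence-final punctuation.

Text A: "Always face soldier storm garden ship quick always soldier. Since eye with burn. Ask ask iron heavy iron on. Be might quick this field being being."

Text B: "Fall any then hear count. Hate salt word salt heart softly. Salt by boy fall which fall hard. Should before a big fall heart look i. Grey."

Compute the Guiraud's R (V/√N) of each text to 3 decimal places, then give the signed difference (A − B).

-0.119

A: V=20, N=26, R=3.922
B: V=21, N=27, R=4.041
Difference = 3.922 − 4.041 = -0.119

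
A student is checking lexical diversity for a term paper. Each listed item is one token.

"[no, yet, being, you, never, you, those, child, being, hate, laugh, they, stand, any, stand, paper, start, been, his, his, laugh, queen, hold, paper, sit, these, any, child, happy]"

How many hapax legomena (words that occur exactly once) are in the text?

13

Frequencies: being:2, you:2, child:2, laugh:2, stand:2, any:2, paper:2, his:2, no:1, yet:1, never:1, those:1, hate:1, they:1, start:1, been:1, queen:1, hold:1, sit:1, these:1, … (1 more, each freq 1)
Hapax (freq=1): been, happy, hate, hold, never, no, queen, sit, start, these, they, those, yet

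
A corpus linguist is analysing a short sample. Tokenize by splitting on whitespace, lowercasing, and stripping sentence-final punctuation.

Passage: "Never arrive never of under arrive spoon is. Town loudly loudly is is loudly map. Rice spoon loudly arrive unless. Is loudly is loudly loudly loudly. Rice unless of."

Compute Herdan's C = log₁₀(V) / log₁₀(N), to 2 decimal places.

N = 29, V = 11.
log₁₀(V) = 1.041393, log₁₀(N) = 1.462398
C = 1.041393 / 1.462398 = 0.71

0.71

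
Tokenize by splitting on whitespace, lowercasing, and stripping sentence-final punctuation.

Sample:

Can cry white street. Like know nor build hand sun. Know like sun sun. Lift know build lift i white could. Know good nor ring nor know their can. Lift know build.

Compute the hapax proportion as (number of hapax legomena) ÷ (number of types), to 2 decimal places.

0.50

Frequencies: know:6, nor:3, build:3, sun:3, lift:3, can:2, white:2, like:2, cry:1, street:1, hand:1, i:1, could:1, good:1, ring:1, their:1
Hapax count = 8; type count = 16.
Ratio = 8 / 16 = 0.50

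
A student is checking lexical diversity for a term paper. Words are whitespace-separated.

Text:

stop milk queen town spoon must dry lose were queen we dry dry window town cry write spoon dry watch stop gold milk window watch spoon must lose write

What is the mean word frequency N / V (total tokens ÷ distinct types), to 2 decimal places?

1.93

N = 29 tokens, V = 15 types.
Mean frequency = N / V = 29 / 15 = 1.93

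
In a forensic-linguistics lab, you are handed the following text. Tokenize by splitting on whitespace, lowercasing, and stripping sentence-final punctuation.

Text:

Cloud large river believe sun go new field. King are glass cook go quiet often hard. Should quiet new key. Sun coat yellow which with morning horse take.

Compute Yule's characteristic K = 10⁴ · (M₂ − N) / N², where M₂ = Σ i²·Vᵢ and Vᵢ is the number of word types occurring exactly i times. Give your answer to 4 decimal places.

Frequencies: sun:2, go:2, new:2, quiet:2, cloud:1, large:1, river:1, believe:1, field:1, king:1, are:1, glass:1, cook:1, often:1, hard:1, should:1, key:1, coat:1, yellow:1, which:1, … (4 more, each freq 1)
N = 28. Frequency spectrum: V_1=20, V_2=4
M₂ = 1²·20 + 2²·4 = 36
K = 10000 × (36 − 28) / 28² = 102.0408

102.0408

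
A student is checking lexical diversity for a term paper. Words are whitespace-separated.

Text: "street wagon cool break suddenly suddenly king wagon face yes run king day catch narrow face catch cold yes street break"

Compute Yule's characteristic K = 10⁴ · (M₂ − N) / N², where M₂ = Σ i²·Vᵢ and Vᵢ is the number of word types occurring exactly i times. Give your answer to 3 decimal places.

362.812

Frequencies: street:2, wagon:2, break:2, suddenly:2, king:2, face:2, yes:2, catch:2, cool:1, run:1, day:1, narrow:1, cold:1
N = 21. Frequency spectrum: V_1=5, V_2=8
M₂ = 1²·5 + 2²·8 = 37
K = 10000 × (37 − 21) / 21² = 362.812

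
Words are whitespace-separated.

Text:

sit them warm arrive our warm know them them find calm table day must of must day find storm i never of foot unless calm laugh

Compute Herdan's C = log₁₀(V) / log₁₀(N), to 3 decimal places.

0.887

N = 26, V = 18.
log₁₀(V) = 1.255273, log₁₀(N) = 1.414973
C = 1.255273 / 1.414973 = 0.887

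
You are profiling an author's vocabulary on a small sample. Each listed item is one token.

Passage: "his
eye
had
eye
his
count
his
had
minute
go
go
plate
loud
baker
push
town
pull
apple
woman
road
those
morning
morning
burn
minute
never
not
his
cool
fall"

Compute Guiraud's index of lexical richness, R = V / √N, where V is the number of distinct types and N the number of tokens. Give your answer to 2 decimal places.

4.02

N = 30, V = 22.
√N = 5.477226
R = 22 / 5.477226 = 4.02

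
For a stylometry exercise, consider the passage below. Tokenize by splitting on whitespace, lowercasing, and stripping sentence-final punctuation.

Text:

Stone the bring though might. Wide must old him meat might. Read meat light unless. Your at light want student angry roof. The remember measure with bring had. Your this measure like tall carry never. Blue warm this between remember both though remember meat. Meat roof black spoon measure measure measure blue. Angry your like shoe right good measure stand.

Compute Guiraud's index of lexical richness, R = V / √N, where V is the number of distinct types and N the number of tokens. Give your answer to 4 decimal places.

N = 60, V = 38.
√N = 7.745967
R = 38 / 7.745967 = 4.9058

4.9058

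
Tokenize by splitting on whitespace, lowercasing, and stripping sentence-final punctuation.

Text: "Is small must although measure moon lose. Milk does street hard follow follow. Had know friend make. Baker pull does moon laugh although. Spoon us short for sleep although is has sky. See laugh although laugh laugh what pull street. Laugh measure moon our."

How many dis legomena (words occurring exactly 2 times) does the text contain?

Frequencies: laugh:5, although:4, moon:3, is:2, measure:2, does:2, street:2, follow:2, pull:2, small:1, must:1, lose:1, milk:1, hard:1, had:1, know:1, friend:1, make:1, baker:1, spoon:1, … (9 more, each freq 1)
Words with frequency 2: does, follow, is, measure, pull, street

6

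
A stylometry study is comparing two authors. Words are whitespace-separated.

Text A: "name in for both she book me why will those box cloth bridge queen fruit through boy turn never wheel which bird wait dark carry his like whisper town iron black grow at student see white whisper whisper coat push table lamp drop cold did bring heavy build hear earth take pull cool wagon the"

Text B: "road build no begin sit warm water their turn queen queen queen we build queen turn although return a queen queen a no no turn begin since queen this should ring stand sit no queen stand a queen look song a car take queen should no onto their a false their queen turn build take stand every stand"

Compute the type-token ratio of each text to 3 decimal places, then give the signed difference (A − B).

TTR(A) = 53/55 = 0.964
TTR(B) = 26/58 = 0.448
Difference = 0.964 − 0.448 = 0.516

0.516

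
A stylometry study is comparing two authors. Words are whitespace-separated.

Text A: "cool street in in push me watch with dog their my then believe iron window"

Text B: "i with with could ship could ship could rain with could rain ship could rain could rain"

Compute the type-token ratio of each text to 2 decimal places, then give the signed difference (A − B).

0.64

TTR(A) = 14/15 = 0.93
TTR(B) = 5/17 = 0.29
Difference = 0.93 − 0.29 = 0.64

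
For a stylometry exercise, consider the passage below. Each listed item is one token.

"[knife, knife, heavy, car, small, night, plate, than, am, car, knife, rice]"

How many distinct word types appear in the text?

9

Distinct types: {am, car, heavy, knife, night, plate, rice, small, than}
V = 9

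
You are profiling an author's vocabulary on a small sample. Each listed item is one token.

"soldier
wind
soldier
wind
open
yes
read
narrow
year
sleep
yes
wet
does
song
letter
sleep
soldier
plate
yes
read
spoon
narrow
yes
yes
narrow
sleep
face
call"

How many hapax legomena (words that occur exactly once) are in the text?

Frequencies: yes:5, soldier:3, narrow:3, sleep:3, wind:2, read:2, open:1, year:1, wet:1, does:1, song:1, letter:1, plate:1, spoon:1, face:1, call:1
Hapax (freq=1): call, does, face, letter, open, plate, song, spoon, wet, year

10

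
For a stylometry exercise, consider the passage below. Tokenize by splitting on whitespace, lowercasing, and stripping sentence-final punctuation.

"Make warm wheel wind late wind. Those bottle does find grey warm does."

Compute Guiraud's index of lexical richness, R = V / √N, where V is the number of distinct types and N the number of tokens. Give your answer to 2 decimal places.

2.77

N = 13, V = 10.
√N = 3.605551
R = 10 / 3.605551 = 2.77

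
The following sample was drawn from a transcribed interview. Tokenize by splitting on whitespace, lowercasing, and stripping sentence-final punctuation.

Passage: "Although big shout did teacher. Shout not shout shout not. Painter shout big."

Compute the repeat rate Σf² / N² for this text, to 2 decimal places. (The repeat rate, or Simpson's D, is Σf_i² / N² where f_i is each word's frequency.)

0.22

Frequencies: shout:5, big:2, not:2, although:1, did:1, teacher:1, painter:1
Σf² = 37; N² = 169
Repeat rate = 37 / 169 = 0.22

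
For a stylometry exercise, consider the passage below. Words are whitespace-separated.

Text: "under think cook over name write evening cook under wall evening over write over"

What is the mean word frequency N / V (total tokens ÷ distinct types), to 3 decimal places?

N = 14 tokens, V = 8 types.
Mean frequency = N / V = 14 / 8 = 1.750

1.750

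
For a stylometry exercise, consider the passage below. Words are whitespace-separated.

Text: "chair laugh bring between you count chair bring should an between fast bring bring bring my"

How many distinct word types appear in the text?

Distinct types: {an, between, bring, chair, count, fast, laugh, my, should, you}
V = 10

10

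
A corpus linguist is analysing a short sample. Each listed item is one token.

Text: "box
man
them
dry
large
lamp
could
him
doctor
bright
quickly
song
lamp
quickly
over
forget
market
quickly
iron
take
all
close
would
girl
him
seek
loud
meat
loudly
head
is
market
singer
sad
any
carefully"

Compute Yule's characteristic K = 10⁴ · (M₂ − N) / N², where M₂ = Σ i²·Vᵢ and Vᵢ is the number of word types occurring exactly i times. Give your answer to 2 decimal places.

92.59

Frequencies: quickly:3, lamp:2, him:2, market:2, box:1, man:1, them:1, dry:1, large:1, could:1, doctor:1, bright:1, song:1, over:1, forget:1, iron:1, take:1, all:1, close:1, would:1, … (11 more, each freq 1)
N = 36. Frequency spectrum: V_1=27, V_2=3, V_3=1
M₂ = 1²·27 + 2²·3 + 3²·1 = 48
K = 10000 × (48 − 36) / 36² = 92.59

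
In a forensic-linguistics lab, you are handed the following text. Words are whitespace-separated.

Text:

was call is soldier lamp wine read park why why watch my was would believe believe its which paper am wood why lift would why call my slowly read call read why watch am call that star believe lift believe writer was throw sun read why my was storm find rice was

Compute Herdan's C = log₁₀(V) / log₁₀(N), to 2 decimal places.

N = 52, V = 28.
log₁₀(V) = 1.447158, log₁₀(N) = 1.716003
C = 1.447158 / 1.716003 = 0.84

0.84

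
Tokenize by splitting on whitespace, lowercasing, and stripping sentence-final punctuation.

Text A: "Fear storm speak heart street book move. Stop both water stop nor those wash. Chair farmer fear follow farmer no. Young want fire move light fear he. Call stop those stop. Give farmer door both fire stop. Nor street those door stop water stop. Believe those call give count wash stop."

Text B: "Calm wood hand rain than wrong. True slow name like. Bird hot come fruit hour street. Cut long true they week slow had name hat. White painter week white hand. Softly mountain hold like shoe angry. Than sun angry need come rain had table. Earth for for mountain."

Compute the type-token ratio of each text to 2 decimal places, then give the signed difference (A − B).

TTR(A) = 27/51 = 0.53
TTR(B) = 34/48 = 0.71
Difference = 0.53 − 0.71 = -0.18

-0.18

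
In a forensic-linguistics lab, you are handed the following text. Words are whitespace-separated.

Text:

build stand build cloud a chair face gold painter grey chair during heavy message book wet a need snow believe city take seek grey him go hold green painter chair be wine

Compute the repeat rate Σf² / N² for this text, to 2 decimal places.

0.04

Frequencies: chair:3, build:2, a:2, painter:2, grey:2, stand:1, cloud:1, face:1, gold:1, during:1, heavy:1, message:1, book:1, wet:1, need:1, snow:1, believe:1, city:1, take:1, seek:1, … (6 more, each freq 1)
Σf² = 46; N² = 1024
Repeat rate = 46 / 1024 = 0.04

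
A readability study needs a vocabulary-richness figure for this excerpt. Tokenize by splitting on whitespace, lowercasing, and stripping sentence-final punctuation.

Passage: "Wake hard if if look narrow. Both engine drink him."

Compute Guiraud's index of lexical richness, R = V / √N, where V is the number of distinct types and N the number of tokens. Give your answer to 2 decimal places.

2.85

N = 10, V = 9.
√N = 3.162278
R = 9 / 3.162278 = 2.85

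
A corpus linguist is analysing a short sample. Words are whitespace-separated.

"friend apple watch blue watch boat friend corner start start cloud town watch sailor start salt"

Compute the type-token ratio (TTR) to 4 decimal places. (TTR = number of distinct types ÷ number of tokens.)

0.6875

N = 16 tokens, V = 11 types.
TTR = V / N = 11 / 16 = 0.6875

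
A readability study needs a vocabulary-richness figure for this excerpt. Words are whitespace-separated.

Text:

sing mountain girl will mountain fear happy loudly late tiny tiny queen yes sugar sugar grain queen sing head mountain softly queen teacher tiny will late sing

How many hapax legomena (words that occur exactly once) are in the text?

Frequencies: sing:3, mountain:3, tiny:3, queen:3, will:2, late:2, sugar:2, girl:1, fear:1, happy:1, loudly:1, yes:1, grain:1, head:1, softly:1, teacher:1
Hapax (freq=1): fear, girl, grain, happy, head, loudly, softly, teacher, yes

9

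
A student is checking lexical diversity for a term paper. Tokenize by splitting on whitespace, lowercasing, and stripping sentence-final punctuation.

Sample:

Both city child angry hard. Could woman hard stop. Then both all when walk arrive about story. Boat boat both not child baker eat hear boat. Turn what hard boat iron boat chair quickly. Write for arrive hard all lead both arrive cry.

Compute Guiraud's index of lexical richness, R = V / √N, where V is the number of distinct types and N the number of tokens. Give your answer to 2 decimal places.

4.42

N = 43, V = 29.
√N = 6.557439
R = 29 / 6.557439 = 4.42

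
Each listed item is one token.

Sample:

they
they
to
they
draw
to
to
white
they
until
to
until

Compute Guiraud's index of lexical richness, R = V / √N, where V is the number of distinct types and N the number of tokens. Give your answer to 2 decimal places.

N = 12, V = 5.
√N = 3.464102
R = 5 / 3.464102 = 1.44

1.44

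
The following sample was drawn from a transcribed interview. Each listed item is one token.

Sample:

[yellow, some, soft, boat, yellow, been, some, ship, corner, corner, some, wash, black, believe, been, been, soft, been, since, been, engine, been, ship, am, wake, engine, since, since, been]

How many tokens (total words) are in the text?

Tokens: yellow, some, soft, boat, yellow, been, some, ship, corner, corner, some, wash, black, believe, been, been, soft, been, since, been, engine, been, ship, am, wake, engine, since, since, been
N = 29

29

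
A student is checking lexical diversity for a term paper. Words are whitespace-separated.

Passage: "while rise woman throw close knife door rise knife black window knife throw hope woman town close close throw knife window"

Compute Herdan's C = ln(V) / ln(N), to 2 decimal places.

N = 21, V = 11.
ln(V) = 2.397895, ln(N) = 3.044522
C = 2.397895 / 3.044522 = 0.79

0.79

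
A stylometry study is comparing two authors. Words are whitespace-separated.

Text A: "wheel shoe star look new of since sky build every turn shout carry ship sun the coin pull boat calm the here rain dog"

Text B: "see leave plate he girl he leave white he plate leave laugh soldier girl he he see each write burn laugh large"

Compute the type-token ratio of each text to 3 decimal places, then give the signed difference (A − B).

0.413

TTR(A) = 23/24 = 0.958
TTR(B) = 12/22 = 0.545
Difference = 0.958 − 0.545 = 0.413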